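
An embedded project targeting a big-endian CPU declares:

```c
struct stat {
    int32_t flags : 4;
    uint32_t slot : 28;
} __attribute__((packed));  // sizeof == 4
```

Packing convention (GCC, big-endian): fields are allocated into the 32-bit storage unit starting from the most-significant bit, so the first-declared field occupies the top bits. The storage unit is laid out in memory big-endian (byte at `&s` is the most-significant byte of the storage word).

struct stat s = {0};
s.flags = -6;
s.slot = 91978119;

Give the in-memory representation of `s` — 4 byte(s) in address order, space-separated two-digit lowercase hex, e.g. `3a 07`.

a5 7b 79 87

flags (4b) val=-6 bits=0xa at bit 28: 0xa0000000
slot (28b) val=91978119 bits=0x57b7987 at bit 0: 0xa57b7987
word = 0xa57b7987 → big-endian bytes:
  [0]=0xa5  [1]=0x7b  [2]=0x79  [3]=0x87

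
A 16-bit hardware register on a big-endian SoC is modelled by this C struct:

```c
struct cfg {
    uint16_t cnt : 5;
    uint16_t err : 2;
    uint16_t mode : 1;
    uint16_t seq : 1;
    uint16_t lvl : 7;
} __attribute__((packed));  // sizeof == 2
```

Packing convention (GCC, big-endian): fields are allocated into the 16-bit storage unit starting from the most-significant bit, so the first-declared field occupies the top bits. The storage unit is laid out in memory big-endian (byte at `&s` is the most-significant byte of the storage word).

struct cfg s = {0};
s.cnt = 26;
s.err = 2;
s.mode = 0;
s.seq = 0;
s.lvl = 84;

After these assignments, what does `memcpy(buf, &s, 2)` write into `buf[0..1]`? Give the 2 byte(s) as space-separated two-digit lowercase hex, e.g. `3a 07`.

d4 54

cnt (5b) val=26 bits=0x1a at bit 11: 0xd000
err (2b) val=2 bits=0x2 at bit 9: 0xd400
mode (1b) val=0 bits=0x0 at bit 8: 0xd400
seq (1b) val=0 bits=0x0 at bit 7: 0xd400
lvl (7b) val=84 bits=0x54 at bit 0: 0xd454
word = 0xd454 → big-endian bytes:
  [0]=0xd4  [1]=0x54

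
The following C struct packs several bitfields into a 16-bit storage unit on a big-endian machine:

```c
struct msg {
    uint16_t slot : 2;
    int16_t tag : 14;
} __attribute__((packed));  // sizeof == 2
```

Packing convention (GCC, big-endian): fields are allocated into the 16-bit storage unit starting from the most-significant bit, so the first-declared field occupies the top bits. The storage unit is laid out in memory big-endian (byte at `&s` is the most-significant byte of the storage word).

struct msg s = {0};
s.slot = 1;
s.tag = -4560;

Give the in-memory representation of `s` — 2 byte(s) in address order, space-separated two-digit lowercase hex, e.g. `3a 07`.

6e 30

slot (2b) val=1 bits=0x1 at bit 14: 0x4000
tag (14b) val=-4560 bits=0x2e30 at bit 0: 0x6e30
word = 0x6e30 → big-endian bytes:
  [0]=0x6e  [1]=0x30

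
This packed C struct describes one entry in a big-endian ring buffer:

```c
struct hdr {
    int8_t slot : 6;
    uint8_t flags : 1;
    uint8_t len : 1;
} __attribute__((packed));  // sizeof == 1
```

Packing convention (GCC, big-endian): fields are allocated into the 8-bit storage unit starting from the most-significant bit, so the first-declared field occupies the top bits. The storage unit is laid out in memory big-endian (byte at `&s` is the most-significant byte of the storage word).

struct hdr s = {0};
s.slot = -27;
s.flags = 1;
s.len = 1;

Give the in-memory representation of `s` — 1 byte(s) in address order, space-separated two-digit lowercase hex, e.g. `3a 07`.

97

[2+:6] slot=-27 & 0x3f = 0x25; word=0x94
[1+:1] flags=1 & 0x1 = 0x1; word=0x96
[0+:1] len=1 & 0x1 = 0x1; word=0x97
word = 0x97 → big-endian bytes:
  [0]=0x97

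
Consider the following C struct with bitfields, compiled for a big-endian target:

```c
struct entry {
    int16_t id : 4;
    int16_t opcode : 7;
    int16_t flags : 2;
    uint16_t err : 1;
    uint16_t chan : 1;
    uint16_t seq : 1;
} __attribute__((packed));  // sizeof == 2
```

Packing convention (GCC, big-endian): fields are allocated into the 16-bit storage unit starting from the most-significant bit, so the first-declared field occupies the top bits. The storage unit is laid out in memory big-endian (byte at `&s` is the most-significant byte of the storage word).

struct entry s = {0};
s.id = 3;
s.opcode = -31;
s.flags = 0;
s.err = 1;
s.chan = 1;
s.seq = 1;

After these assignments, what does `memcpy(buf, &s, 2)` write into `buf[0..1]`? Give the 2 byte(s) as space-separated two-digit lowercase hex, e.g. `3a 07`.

3c 27

id:4 = 3 → 0x3 << 12 → word 0x3000
opcode:7 = -31 → 0x61 << 5 → word 0x3c20
flags:2 = 0 → 0x0 << 3 → word 0x3c20
err:1 = 1 → 0x1 << 2 → word 0x3c24
chan:1 = 1 → 0x1 << 1 → word 0x3c26
seq:1 = 1 → 0x1 << 0 → word 0x3c27
word = 0x3c27 → big-endian bytes:
  [0]=0x3c  [1]=0x27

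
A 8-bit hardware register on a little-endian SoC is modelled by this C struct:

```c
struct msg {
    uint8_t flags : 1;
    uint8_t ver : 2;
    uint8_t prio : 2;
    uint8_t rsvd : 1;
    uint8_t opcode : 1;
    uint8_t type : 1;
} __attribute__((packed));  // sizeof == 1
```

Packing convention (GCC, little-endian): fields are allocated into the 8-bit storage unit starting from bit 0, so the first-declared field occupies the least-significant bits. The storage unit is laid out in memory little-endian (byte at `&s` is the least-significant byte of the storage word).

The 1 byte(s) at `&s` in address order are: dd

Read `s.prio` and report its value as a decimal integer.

[0]=0xdd (little-endian) → word 0xdd
flags [0+:1] = (word>>0) & 0x1 = 1
ver [1+:2] = (word>>1) & 0x3 = 2
prio [3+:2] = (word>>3) & 0x3 = 3  ←
rsvd [5+:1] = (word>>5) & 0x1 = 0
opcode [6+:1] = (word>>6) & 0x1 = 1
type [7+:1] = (word>>7) & 0x1 = 1

3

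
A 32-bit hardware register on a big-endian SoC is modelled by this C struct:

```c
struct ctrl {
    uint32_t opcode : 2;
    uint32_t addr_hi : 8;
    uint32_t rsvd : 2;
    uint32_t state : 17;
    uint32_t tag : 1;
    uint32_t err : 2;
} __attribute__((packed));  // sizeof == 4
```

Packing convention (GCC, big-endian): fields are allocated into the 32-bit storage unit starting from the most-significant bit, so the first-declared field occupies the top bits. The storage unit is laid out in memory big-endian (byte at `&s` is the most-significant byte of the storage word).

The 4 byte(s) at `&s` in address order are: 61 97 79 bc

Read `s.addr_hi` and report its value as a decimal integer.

[0]=0x61 [1]=0x97 [2]=0x79 [3]=0xbc (big-endian) → word 0x619779bc
opcode:2 @ bit 30 → (0x619779bc>>30)&0x3 = 0x1
addr_hi:8 @ bit 22 → (0x619779bc>>22)&0xff = 0x86  ←
rsvd:2 @ bit 20 → (0x619779bc>>20)&0x3 = 0x1
state:17 @ bit 3 → (0x619779bc>>3)&0x1ffff = 0xef37
tag:1 @ bit 2 → (0x619779bc>>2)&0x1 = 0x1
err:2 @ bit 0 → (0x619779bc>>0)&0x3 = 0x0

134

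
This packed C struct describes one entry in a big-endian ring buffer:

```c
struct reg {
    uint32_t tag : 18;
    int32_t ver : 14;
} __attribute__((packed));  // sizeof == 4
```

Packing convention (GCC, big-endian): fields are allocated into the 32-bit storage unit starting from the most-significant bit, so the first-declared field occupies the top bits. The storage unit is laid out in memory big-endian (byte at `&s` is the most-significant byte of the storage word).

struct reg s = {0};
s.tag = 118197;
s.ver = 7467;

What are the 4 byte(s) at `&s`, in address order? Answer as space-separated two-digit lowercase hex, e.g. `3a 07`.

73 6d 5d 2b

tag:18 = 118197 → 0x1cdb5 << 14 → word 0x736d4000
ver:14 = 7467 → 0x1d2b << 0 → word 0x736d5d2b
word = 0x736d5d2b → big-endian bytes:
  [0]=0x73  [1]=0x6d  [2]=0x5d  [3]=0x2b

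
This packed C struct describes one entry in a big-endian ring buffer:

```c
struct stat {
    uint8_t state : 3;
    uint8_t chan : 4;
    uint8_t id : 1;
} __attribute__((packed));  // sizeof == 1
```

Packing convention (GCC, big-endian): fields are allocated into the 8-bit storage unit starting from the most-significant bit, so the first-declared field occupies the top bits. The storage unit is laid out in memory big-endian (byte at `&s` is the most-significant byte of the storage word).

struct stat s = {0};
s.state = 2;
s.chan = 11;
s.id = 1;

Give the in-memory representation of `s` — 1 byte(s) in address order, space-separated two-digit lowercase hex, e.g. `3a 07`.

state (3b) val=2 bits=0x2 at bit 5: 0x40
chan (4b) val=11 bits=0xb at bit 1: 0x56
id (1b) val=1 bits=0x1 at bit 0: 0x57
word = 0x57 → big-endian bytes:
  [0]=0x57

57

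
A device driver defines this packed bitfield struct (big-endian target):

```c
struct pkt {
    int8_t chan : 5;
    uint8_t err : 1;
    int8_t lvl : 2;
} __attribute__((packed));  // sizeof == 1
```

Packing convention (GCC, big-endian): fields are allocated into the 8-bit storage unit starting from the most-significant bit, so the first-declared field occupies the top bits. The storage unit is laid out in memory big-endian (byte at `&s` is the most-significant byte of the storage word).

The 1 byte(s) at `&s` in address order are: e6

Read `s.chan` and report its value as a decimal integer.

[0]=0xe6 (big-endian) → word 0xe6
chan:5 @ bit 3 → (0xe6>>3)&0x1f = 0x1c  ←
err:1 @ bit 2 → (0xe6>>2)&0x1 = 0x1
lvl:2 @ bit 0 → (0xe6>>0)&0x3 = 0x2
chan signed 5b, MSB=1: 28 - 32 = -4

-4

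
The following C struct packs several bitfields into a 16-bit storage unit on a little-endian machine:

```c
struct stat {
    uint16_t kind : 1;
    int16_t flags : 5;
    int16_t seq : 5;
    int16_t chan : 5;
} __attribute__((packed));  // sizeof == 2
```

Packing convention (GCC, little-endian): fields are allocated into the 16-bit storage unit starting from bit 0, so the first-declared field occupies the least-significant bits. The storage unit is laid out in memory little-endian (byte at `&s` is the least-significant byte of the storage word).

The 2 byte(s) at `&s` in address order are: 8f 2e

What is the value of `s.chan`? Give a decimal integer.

[0]=0x8f [1]=0x2e (little-endian) → word 0x2e8f
kind [0+:1] = (word>>0) & 0x1 = 1
flags [1+:5] = (word>>1) & 0x1f = 7
seq [6+:5] = (word>>6) & 0x1f = 26
chan [11+:5] = (word>>11) & 0x1f = 5  ←
chan signed 5b, MSB=0: value = 5

5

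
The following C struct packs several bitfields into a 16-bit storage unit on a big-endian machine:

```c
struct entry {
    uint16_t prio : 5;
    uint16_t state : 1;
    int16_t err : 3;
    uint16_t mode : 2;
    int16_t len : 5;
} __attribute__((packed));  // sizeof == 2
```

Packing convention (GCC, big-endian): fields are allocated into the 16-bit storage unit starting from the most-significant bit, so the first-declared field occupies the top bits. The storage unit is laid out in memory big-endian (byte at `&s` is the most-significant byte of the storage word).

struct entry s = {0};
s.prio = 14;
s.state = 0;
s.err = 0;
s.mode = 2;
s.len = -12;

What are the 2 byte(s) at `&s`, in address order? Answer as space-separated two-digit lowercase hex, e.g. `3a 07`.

70 54

prio:5 = 14 → 0xe << 11 → word 0x7000
state:1 = 0 → 0x0 << 10 → word 0x7000
err:3 = 0 → 0x0 << 7 → word 0x7000
mode:2 = 2 → 0x2 << 5 → word 0x7040
len:5 = -12 → 0x14 << 0 → word 0x7054
word = 0x7054 → big-endian bytes:
  [0]=0x70  [1]=0x54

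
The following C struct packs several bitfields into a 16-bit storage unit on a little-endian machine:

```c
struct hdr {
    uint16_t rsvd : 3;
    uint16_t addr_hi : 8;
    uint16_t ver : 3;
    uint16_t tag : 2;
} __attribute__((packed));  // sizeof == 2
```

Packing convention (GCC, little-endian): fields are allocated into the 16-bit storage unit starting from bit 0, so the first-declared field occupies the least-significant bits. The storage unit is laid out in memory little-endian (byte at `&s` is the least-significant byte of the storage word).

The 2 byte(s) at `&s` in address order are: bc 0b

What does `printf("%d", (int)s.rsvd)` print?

4

[0]=0xbc [1]=0x0b (little-endian) → word 0x0bbc
rsvd:3 @ bit 0 → (0x0bbc>>0)&0x7 = 0x4  ←
addr_hi:8 @ bit 3 → (0x0bbc>>3)&0xff = 0x77
ver:3 @ bit 11 → (0x0bbc>>11)&0x7 = 0x1
tag:2 @ bit 14 → (0x0bbc>>14)&0x3 = 0x0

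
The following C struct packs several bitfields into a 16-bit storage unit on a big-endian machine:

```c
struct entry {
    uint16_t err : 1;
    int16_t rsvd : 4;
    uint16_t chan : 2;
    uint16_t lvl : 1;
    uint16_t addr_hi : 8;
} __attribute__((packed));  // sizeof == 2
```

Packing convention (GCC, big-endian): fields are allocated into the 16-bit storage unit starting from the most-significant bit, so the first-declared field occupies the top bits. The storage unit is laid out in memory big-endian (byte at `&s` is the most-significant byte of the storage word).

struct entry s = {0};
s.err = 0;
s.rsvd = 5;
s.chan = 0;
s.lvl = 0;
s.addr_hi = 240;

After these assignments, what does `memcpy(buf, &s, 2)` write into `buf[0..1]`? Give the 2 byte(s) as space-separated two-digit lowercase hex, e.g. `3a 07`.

28 f0

[15+:1] err=0 & 0x1 = 0x0; word=0x0000
[11+:4] rsvd=5 & 0xf = 0x5; word=0x2800
[9+:2] chan=0 & 0x3 = 0x0; word=0x2800
[8+:1] lvl=0 & 0x1 = 0x0; word=0x2800
[0+:8] addr_hi=240 & 0xff = 0xf0; word=0x28f0
word = 0x28f0 → big-endian bytes:
  [0]=0x28  [1]=0xf0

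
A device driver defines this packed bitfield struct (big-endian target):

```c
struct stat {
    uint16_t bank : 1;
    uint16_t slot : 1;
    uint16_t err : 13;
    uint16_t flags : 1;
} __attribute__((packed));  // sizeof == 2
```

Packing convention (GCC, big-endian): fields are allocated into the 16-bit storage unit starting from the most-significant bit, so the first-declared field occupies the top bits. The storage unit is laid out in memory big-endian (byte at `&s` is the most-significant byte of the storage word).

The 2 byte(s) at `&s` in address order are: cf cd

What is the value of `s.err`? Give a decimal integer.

2022

[0]=0xcf [1]=0xcd (big-endian) → word 0xcfcd
bank:1 @ bit 15 → (0xcfcd>>15)&0x1 = 0x1
slot:1 @ bit 14 → (0xcfcd>>14)&0x1 = 0x1
err:13 @ bit 1 → (0xcfcd>>1)&0x1fff = 0x7e6  ←
flags:1 @ bit 0 → (0xcfcd>>0)&0x1 = 0x1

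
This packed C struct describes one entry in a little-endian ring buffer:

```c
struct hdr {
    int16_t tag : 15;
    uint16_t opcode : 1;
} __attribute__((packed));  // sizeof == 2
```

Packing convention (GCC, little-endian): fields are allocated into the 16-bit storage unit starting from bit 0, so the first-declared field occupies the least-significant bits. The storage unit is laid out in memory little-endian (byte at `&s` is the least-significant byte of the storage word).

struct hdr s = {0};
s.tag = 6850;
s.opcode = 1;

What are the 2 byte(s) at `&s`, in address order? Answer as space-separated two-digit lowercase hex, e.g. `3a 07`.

c2 9a

tag (15b) val=6850 bits=0x1ac2 at bit 0: 0x1ac2
opcode (1b) val=1 bits=0x1 at bit 15: 0x9ac2
word = 0x9ac2 → little-endian bytes:
  [0]=0xc2  [1]=0x9a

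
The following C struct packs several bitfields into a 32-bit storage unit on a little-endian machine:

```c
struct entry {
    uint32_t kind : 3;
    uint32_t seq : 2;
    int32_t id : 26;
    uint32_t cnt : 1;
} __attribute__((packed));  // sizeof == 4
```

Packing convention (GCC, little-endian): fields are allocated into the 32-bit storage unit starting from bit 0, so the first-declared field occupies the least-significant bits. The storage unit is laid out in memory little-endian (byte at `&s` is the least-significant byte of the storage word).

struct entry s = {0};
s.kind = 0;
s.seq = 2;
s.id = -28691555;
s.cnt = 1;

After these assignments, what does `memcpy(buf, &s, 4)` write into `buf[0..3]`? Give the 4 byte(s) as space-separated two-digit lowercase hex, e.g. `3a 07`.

b0 73 46 c9

kind:3 = 0 → 0x0 << 0 → word 0x00000000
seq:2 = 2 → 0x2 << 3 → word 0x00000010
id:26 = -28691555 → 0x24a339d << 5 → word 0x494673b0
cnt:1 = 1 → 0x1 << 31 → word 0xc94673b0
word = 0xc94673b0 → little-endian bytes:
  [0]=0xb0  [1]=0x73  [2]=0x46  [3]=0xc9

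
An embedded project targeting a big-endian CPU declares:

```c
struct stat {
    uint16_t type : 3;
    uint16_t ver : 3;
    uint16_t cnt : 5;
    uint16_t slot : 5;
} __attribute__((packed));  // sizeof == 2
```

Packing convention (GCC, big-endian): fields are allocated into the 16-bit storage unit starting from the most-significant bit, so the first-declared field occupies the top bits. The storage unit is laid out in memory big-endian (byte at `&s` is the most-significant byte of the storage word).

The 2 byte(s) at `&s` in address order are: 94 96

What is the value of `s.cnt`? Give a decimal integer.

[0]=0x94 [1]=0x96 (big-endian) → word 0x9496
type [13+:3] = (word>>13) & 0x7 = 4
ver [10+:3] = (word>>10) & 0x7 = 5
cnt [5+:5] = (word>>5) & 0x1f = 4  ←
slot [0+:5] = (word>>0) & 0x1f = 22

4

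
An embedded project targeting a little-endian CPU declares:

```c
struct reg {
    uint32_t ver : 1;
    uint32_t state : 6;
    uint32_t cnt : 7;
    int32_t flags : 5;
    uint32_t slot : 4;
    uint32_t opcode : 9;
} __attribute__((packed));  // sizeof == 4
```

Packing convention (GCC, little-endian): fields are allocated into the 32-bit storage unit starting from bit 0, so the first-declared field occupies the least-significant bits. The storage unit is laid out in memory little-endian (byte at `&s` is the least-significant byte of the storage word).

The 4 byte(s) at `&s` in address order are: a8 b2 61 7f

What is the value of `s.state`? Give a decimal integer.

[0]=0xa8 [1]=0xb2 [2]=0x61 [3]=0x7f (little-endian) → word 0x7f61b2a8
ver [0+:1] = (word>>0) & 0x1 = 0
state [1+:6] = (word>>1) & 0x3f = 20  ←
cnt [7+:7] = (word>>7) & 0x7f = 101
flags [14+:5] = (word>>14) & 0x1f = 6
slot [19+:4] = (word>>19) & 0xf = 12
opcode [23+:9] = (word>>23) & 0x1ff = 254

20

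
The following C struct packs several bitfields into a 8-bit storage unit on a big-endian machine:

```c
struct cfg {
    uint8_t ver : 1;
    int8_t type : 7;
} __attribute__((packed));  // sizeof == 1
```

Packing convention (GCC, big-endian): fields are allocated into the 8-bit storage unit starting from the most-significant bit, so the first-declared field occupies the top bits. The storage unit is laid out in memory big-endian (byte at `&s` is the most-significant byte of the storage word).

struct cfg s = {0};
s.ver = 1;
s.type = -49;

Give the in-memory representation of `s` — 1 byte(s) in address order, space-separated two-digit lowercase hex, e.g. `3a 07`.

ver:1 = 1 → 0x1 << 7 → word 0x80
type:7 = -49 → 0x4f << 0 → word 0xcf
word = 0xcf → big-endian bytes:
  [0]=0xcf

cf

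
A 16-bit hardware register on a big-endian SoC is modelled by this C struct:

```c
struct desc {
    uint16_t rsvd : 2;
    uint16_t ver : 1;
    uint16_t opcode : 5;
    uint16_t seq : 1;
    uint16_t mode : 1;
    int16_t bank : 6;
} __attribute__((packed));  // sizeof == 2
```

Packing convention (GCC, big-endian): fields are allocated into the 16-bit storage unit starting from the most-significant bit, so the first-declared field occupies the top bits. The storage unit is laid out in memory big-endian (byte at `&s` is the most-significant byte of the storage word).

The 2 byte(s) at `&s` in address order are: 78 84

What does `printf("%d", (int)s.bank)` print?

[0]=0x78 [1]=0x84 (big-endian) → word 0x7884
rsvd [14+:2] = (word>>14) & 0x3 = 1
ver [13+:1] = (word>>13) & 0x1 = 1
opcode [8+:5] = (word>>8) & 0x1f = 24
seq [7+:1] = (word>>7) & 0x1 = 1
mode [6+:1] = (word>>6) & 0x1 = 0
bank [0+:6] = (word>>0) & 0x3f = 4  ←
bank signed 6b, MSB=0: value = 4

4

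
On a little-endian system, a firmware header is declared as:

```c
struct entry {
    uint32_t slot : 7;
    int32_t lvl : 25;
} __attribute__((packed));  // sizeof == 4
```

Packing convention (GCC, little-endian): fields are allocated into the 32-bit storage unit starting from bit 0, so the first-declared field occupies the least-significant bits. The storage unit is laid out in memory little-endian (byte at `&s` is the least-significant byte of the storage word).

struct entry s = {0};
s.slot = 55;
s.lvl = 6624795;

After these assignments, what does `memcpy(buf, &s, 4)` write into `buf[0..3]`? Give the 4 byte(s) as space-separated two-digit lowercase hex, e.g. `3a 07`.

b7 0d 8b 32

slot (7b) val=55 bits=0x37 at bit 0: 0x00000037
lvl (25b) val=6624795 bits=0x65161b at bit 7: 0x328b0db7
word = 0x328b0db7 → little-endian bytes:
  [0]=0xb7  [1]=0x0d  [2]=0x8b  [3]=0x32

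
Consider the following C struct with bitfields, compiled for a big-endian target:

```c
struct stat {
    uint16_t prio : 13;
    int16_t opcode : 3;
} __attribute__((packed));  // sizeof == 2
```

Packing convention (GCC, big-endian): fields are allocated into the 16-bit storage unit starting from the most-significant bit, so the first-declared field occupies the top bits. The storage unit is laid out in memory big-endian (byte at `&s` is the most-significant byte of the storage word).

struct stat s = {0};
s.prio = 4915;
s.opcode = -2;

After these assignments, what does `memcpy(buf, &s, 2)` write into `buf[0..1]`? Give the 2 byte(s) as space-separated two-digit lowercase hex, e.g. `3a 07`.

99 9e

[3+:13] prio=4915 & 0x1fff = 0x1333; word=0x9998
[0+:3] opcode=-2 & 0x7 = 0x6; word=0x999e
word = 0x999e → big-endian bytes:
  [0]=0x99  [1]=0x9e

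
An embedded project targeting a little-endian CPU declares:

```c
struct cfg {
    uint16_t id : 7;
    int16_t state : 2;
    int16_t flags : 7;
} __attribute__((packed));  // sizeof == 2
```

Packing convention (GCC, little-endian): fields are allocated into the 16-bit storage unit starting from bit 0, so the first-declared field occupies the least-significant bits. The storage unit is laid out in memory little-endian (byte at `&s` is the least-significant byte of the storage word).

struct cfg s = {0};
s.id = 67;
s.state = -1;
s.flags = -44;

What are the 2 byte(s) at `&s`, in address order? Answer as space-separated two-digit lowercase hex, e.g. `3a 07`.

c3 a9

[0+:7] id=67 & 0x7f = 0x43; word=0x0043
[7+:2] state=-1 & 0x3 = 0x3; word=0x01c3
[9+:7] flags=-44 & 0x7f = 0x54; word=0xa9c3
word = 0xa9c3 → little-endian bytes:
  [0]=0xc3  [1]=0xa9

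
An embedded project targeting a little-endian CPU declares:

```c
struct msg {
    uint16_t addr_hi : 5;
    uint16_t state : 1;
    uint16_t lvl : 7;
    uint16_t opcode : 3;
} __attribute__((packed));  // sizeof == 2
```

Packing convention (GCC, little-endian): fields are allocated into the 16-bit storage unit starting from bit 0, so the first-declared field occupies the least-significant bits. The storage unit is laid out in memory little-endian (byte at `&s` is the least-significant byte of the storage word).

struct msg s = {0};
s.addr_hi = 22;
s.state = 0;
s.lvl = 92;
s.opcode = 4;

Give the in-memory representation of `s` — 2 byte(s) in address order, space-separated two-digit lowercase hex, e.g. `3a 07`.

addr_hi (5b) val=22 bits=0x16 at bit 0: 0x0016
state (1b) val=0 bits=0x0 at bit 5: 0x0016
lvl (7b) val=92 bits=0x5c at bit 6: 0x1716
opcode (3b) val=4 bits=0x4 at bit 13: 0x9716
word = 0x9716 → little-endian bytes:
  [0]=0x16  [1]=0x97

16 97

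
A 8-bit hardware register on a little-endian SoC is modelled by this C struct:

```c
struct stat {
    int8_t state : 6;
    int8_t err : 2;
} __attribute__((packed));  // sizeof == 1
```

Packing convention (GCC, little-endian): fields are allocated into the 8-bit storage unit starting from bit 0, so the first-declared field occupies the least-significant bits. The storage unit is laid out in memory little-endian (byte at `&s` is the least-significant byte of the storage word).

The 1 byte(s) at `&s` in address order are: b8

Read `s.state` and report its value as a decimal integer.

[0]=0xb8 (little-endian) → word 0xb8
state [0+:6] = (word>>0) & 0x3f = 56  ←
err [6+:2] = (word>>6) & 0x3 = 2
state signed 6b, MSB=1: 56 - 64 = -8

-8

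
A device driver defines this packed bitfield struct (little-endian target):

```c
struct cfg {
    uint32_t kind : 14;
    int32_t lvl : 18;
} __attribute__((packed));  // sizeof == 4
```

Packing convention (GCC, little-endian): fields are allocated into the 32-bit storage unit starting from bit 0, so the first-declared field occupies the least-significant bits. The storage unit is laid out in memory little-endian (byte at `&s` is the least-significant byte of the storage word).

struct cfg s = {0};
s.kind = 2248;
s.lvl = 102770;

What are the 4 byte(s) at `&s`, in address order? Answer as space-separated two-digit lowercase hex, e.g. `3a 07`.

c8 88 5c 64

kind (14b) val=2248 bits=0x8c8 at bit 0: 0x000008c8
lvl (18b) val=102770 bits=0x19172 at bit 14: 0x645c88c8
word = 0x645c88c8 → little-endian bytes:
  [0]=0xc8  [1]=0x88  [2]=0x5c  [3]=0x64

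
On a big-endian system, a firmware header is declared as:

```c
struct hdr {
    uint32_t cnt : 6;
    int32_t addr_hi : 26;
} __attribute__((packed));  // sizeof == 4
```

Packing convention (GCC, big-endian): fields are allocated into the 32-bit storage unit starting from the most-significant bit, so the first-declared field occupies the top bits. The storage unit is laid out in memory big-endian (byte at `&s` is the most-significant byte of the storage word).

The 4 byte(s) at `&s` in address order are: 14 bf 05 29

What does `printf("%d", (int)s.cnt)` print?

5

[0]=0x14 [1]=0xbf [2]=0x05 [3]=0x29 (big-endian) → word 0x14bf0529
cnt [26+:6] = (word>>26) & 0x3f = 5  ←
addr_hi [0+:26] = (word>>0) & 0x3ffffff = 12518697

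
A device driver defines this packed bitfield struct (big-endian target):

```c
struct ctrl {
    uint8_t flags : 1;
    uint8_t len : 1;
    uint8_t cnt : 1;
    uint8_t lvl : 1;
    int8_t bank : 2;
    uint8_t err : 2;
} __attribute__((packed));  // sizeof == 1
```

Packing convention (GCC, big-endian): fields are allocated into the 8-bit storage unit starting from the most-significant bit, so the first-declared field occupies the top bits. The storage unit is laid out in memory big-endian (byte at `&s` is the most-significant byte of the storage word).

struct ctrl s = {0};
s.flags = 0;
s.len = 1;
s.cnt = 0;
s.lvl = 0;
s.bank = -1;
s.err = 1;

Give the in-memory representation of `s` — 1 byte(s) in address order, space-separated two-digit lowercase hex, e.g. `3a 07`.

[7+:1] flags=0 & 0x1 = 0x0; word=0x00
[6+:1] len=1 & 0x1 = 0x1; word=0x40
[5+:1] cnt=0 & 0x1 = 0x0; word=0x40
[4+:1] lvl=0 & 0x1 = 0x0; word=0x40
[2+:2] bank=-1 & 0x3 = 0x3; word=0x4c
[0+:2] err=1 & 0x3 = 0x1; word=0x4d
word = 0x4d → big-endian bytes:
  [0]=0x4d

4d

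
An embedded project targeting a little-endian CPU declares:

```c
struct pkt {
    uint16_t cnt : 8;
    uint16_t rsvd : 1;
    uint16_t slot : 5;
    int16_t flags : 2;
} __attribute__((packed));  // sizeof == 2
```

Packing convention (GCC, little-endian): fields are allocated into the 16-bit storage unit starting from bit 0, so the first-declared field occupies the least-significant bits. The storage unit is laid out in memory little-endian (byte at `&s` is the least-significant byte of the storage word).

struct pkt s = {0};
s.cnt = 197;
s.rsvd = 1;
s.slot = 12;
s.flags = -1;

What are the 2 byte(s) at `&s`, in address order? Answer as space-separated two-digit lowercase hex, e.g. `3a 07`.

c5 d9

cnt (8b) val=197 bits=0xc5 at bit 0: 0x00c5
rsvd (1b) val=1 bits=0x1 at bit 8: 0x01c5
slot (5b) val=12 bits=0xc at bit 9: 0x19c5
flags (2b) val=-1 bits=0x3 at bit 14: 0xd9c5
word = 0xd9c5 → little-endian bytes:
  [0]=0xc5  [1]=0xd9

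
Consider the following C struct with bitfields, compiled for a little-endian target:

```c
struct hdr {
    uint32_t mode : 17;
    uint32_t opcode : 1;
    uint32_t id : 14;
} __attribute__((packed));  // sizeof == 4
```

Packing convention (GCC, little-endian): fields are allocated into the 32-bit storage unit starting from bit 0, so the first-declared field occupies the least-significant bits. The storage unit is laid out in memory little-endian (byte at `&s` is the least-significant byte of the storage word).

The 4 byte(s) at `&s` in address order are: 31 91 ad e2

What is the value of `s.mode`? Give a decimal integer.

102705

[0]=0x31 [1]=0x91 [2]=0xad [3]=0xe2 (little-endian) → word 0xe2ad9131
mode [0+:17] = (word>>0) & 0x1ffff = 102705  ←
opcode [17+:1] = (word>>17) & 0x1 = 0
id [18+:14] = (word>>18) & 0x3fff = 14507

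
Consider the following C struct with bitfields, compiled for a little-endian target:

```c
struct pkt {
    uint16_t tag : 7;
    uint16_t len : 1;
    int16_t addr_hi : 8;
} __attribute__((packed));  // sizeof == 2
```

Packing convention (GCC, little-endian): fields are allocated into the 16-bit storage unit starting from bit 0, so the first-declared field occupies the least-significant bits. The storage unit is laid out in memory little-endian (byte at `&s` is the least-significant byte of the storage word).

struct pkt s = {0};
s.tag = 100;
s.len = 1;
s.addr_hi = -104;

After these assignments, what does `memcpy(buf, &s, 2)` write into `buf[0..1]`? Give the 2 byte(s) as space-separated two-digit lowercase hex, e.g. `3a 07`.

[0+:7] tag=100 & 0x7f = 0x64; word=0x0064
[7+:1] len=1 & 0x1 = 0x1; word=0x00e4
[8+:8] addr_hi=-104 & 0xff = 0x98; word=0x98e4
word = 0x98e4 → little-endian bytes:
  [0]=0xe4  [1]=0x98

e4 98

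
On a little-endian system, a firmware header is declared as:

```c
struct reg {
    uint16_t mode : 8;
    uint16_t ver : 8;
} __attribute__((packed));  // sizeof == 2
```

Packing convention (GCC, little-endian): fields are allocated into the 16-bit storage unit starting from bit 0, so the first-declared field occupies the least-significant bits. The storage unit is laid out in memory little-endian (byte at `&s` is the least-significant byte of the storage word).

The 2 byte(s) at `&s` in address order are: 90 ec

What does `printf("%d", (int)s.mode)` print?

[0]=0x90 [1]=0xec (little-endian) → word 0xec90
mode [0+:8] = (word>>0) & 0xff = 144  ←
ver [8+:8] = (word>>8) & 0xff = 236

144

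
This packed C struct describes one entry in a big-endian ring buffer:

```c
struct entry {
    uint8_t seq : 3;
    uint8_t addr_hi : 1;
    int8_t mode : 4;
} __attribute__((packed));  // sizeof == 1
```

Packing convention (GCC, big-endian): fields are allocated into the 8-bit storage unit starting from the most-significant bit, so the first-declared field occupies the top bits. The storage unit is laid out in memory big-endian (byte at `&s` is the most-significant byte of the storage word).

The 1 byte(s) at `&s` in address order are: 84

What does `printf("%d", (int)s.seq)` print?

[0]=0x84 (big-endian) → word 0x84
seq [5+:3] = (word>>5) & 0x7 = 4  ←
addr_hi [4+:1] = (word>>4) & 0x1 = 0
mode [0+:4] = (word>>0) & 0xf = 4

4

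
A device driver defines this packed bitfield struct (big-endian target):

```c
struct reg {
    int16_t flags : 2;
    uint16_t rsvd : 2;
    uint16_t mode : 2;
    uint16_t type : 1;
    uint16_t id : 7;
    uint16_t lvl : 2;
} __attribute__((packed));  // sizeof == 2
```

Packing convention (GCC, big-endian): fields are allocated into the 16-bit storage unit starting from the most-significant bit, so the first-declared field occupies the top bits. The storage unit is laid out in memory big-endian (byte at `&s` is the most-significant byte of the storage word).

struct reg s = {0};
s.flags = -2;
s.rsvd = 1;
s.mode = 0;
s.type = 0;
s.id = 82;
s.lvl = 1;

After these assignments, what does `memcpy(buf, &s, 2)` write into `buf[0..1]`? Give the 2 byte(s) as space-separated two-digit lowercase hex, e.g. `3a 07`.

91 49

[14+:2] flags=-2 & 0x3 = 0x2; word=0x8000
[12+:2] rsvd=1 & 0x3 = 0x1; word=0x9000
[10+:2] mode=0 & 0x3 = 0x0; word=0x9000
[9+:1] type=0 & 0x1 = 0x0; word=0x9000
[2+:7] id=82 & 0x7f = 0x52; word=0x9148
[0+:2] lvl=1 & 0x3 = 0x1; word=0x9149
word = 0x9149 → big-endian bytes:
  [0]=0x91  [1]=0x49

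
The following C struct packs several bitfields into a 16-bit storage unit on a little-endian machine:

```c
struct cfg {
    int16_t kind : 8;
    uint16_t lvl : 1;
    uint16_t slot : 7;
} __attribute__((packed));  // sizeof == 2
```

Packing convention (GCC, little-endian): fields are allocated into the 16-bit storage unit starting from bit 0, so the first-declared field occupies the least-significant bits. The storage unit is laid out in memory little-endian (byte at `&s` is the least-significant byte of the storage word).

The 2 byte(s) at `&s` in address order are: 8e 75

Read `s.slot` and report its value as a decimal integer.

[0]=0x8e [1]=0x75 (little-endian) → word 0x758e
kind:8 @ bit 0 → (0x758e>>0)&0xff = 0x8e
lvl:1 @ bit 8 → (0x758e>>8)&0x1 = 0x1
slot:7 @ bit 9 → (0x758e>>9)&0x7f = 0x3a  ←

58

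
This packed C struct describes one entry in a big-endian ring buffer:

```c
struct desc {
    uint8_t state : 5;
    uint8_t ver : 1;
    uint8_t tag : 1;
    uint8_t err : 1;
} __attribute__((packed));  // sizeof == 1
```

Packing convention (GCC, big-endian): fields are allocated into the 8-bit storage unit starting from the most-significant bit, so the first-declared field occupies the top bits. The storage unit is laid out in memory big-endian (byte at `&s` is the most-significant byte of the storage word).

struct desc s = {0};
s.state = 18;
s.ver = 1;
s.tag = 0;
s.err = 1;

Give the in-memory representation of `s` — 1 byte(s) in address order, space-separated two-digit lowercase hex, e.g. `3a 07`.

state (5b) val=18 bits=0x12 at bit 3: 0x90
ver (1b) val=1 bits=0x1 at bit 2: 0x94
tag (1b) val=0 bits=0x0 at bit 1: 0x94
err (1b) val=1 bits=0x1 at bit 0: 0x95
word = 0x95 → big-endian bytes:
  [0]=0x95

95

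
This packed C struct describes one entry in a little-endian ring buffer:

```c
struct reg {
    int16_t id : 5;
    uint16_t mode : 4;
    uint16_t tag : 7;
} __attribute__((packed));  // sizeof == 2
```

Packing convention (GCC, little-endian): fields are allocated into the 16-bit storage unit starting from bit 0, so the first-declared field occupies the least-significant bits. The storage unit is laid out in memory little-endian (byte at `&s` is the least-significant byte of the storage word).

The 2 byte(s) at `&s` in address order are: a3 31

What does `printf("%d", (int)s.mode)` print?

13

[0]=0xa3 [1]=0x31 (little-endian) → word 0x31a3
id:5 @ bit 0 → (0x31a3>>0)&0x1f = 0x3
mode:4 @ bit 5 → (0x31a3>>5)&0xf = 0xd  ←
tag:7 @ bit 9 → (0x31a3>>9)&0x7f = 0x18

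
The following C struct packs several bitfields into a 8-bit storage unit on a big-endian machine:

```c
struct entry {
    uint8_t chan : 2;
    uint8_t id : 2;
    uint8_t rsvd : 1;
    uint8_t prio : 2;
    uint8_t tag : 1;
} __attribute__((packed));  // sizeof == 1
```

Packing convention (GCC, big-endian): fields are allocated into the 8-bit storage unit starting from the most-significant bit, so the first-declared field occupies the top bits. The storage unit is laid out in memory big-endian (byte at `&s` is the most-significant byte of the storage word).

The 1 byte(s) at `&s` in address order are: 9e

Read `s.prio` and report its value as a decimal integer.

[0]=0x9e (big-endian) → word 0x9e
chan [6+:2] = (word>>6) & 0x3 = 2
id [4+:2] = (word>>4) & 0x3 = 1
rsvd [3+:1] = (word>>3) & 0x1 = 1
prio [1+:2] = (word>>1) & 0x3 = 3  ←
tag [0+:1] = (word>>0) & 0x1 = 0

3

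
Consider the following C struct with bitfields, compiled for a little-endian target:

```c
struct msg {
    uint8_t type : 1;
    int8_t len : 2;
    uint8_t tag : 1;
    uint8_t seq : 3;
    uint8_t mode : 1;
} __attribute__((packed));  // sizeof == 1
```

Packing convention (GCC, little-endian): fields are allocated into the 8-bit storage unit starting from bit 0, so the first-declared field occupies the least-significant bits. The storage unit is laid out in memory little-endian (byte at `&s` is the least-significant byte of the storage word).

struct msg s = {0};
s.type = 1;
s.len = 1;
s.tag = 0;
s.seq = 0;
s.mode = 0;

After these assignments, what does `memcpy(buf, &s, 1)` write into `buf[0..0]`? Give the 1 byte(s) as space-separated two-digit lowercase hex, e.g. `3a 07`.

type:1 = 1 → 0x1 << 0 → word 0x01
len:2 = 1 → 0x1 << 1 → word 0x03
tag:1 = 0 → 0x0 << 3 → word 0x03
seq:3 = 0 → 0x0 << 4 → word 0x03
mode:1 = 0 → 0x0 << 7 → word 0x03
word = 0x03 → little-endian bytes:
  [0]=0x03

03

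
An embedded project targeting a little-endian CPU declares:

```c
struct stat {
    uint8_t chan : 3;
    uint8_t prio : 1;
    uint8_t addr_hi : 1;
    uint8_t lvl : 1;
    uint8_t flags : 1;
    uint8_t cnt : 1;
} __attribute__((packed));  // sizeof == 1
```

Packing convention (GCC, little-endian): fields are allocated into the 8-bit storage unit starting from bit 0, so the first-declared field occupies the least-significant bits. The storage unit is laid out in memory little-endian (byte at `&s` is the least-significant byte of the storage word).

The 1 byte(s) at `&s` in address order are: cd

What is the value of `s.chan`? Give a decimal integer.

5

[0]=0xcd (little-endian) → word 0xcd
chan:3 @ bit 0 → (0xcd>>0)&0x7 = 0x5  ←
prio:1 @ bit 3 → (0xcd>>3)&0x1 = 0x1
addr_hi:1 @ bit 4 → (0xcd>>4)&0x1 = 0x0
lvl:1 @ bit 5 → (0xcd>>5)&0x1 = 0x0
flags:1 @ bit 6 → (0xcd>>6)&0x1 = 0x1
cnt:1 @ bit 7 → (0xcd>>7)&0x1 = 0x1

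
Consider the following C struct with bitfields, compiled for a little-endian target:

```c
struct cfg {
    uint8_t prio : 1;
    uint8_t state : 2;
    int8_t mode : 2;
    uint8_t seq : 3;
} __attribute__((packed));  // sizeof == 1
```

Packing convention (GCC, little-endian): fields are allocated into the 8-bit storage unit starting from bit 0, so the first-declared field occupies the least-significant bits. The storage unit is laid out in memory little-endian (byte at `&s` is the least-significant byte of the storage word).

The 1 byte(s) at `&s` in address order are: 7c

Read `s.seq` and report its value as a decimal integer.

[0]=0x7c (little-endian) → word 0x7c
prio [0+:1] = (word>>0) & 0x1 = 0
state [1+:2] = (word>>1) & 0x3 = 2
mode [3+:2] = (word>>3) & 0x3 = 3
seq [5+:3] = (word>>5) & 0x7 = 3  ←

3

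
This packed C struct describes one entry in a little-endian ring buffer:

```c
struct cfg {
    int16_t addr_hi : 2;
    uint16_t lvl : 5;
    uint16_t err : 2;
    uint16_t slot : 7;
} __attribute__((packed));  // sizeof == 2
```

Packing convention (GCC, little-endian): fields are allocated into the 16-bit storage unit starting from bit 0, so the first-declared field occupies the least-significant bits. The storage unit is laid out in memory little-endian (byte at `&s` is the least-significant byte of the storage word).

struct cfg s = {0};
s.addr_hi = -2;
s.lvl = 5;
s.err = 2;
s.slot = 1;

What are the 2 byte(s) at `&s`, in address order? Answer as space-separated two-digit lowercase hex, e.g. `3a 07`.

[0+:2] addr_hi=-2 & 0x3 = 0x2; word=0x0002
[2+:5] lvl=5 & 0x1f = 0x5; word=0x0016
[7+:2] err=2 & 0x3 = 0x2; word=0x0116
[9+:7] slot=1 & 0x7f = 0x1; word=0x0316
word = 0x0316 → little-endian bytes:
  [0]=0x16  [1]=0x03

16 03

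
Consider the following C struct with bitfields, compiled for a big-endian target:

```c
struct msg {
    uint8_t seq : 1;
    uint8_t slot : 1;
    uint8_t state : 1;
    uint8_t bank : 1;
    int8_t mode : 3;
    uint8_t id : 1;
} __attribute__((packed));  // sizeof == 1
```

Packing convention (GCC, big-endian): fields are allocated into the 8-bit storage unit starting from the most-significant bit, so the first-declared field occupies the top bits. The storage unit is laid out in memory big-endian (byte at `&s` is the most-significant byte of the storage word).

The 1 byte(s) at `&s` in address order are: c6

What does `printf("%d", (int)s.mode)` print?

[0]=0xc6 (big-endian) → word 0xc6
seq [7+:1] = (word>>7) & 0x1 = 1
slot [6+:1] = (word>>6) & 0x1 = 1
state [5+:1] = (word>>5) & 0x1 = 0
bank [4+:1] = (word>>4) & 0x1 = 0
mode [1+:3] = (word>>1) & 0x7 = 3  ←
id [0+:1] = (word>>0) & 0x1 = 0
mode signed 3b, MSB=0: value = 3

3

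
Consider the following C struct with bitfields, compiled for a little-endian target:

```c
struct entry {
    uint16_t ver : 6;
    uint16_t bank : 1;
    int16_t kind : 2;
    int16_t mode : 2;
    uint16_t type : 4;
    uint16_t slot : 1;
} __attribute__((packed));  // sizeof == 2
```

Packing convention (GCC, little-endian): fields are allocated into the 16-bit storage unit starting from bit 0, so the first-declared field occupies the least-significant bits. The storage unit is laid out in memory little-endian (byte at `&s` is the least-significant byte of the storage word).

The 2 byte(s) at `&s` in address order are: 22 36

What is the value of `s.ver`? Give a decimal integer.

[0]=0x22 [1]=0x36 (little-endian) → word 0x3622
ver:6 @ bit 0 → (0x3622>>0)&0x3f = 0x22  ←
bank:1 @ bit 6 → (0x3622>>6)&0x1 = 0x0
kind:2 @ bit 7 → (0x3622>>7)&0x3 = 0x0
mode:2 @ bit 9 → (0x3622>>9)&0x3 = 0x3
type:4 @ bit 11 → (0x3622>>11)&0xf = 0x6
slot:1 @ bit 15 → (0x3622>>15)&0x1 = 0x0

34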